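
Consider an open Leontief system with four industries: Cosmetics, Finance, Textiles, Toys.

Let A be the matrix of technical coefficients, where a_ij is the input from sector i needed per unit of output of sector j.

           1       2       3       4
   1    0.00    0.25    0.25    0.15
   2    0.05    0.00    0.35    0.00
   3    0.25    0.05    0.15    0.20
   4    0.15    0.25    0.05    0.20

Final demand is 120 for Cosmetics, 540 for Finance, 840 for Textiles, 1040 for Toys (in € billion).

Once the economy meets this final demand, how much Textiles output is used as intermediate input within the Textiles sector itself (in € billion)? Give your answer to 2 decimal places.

I − A =
  [   1.00    -0.25    -0.25    -0.15]
  [  -0.05     1.00    -0.35     0.00]
  [  -0.25    -0.05     0.85    -0.20]
  [  -0.15    -0.25    -0.05     0.80]
Compute the cofactors C_ij = (−1)^(i+j)·(3×3 minor ij) of I−A; the adjugate is their transpose:
adj(I−A) = Cᵀ =
  [ 0.638500   0.222250   0.290625   0.192375]
  [ 0.114000   0.591500   0.282500   0.092000]
  [ 0.234500   0.155750   0.765625   0.235375]
  [ 0.170000   0.236250   0.190625   0.736875]
det(I−A) = Σ_j (I−A)_1j·C_1j = (1.00)(0.638500) + (-0.25)(0.114000) + (-0.25)(0.234500) + (-0.15)(0.170000) = 0.525875
(I − A)⁻¹ = adj(I−A) / det(I−A) ≈
  [   1.2142     0.4226     0.5527     0.3658]
  [   0.2168     1.1248     0.5372     0.1749]
  [   0.4459     0.2962     1.4559     0.4476]
  [   0.3233     0.4493     0.3625     1.4012]
First solve x = (I − A)⁻¹ d = adj(I−A)·d / det(I−A); in particular x_3 = (0.234500·120 + 0.155750·540 + 0.765625·840 + 0.235375·1040) / 0.525875 = 1000.16 / 0.525875 ≈ 1901.8968.
Intermediate flow from 3 to 3: z_33 = a_33 · x_3 = 0.15 × 1000.16 / 0.525875 = 150.024 / 0.525875 ≈ 285.28.

z_33 = 285.28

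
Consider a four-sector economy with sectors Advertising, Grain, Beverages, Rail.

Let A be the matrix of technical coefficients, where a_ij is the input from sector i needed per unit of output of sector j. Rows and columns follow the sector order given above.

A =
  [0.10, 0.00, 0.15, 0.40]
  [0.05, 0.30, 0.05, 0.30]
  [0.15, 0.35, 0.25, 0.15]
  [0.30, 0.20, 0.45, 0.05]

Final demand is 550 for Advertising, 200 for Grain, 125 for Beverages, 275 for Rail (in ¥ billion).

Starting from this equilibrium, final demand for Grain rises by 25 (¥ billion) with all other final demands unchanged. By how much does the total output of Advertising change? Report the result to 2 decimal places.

Δx_A = 22.78

I − A =
  [   0.90     0.00    -0.15    -0.40]
  [  -0.05     0.70    -0.05    -0.30]
  [  -0.15    -0.35     0.75    -0.15]
  [  -0.30    -0.20    -0.45     0.95]
Compute the cofactors C_ij = (−1)^(i+j)·(3×3 minor ij) of I−A; the adjugate is their transpose:
adj(I−A) = Cᵀ =
  [ 0.341125   0.177375   0.220750   0.234500]
  [ 0.129375   0.435375   0.187875   0.221625]
  [ 0.171875   0.296250   0.456500   0.238000]
  [ 0.216375   0.288000   0.325500   0.438375]
det(I−A) = Σ_j (I−A)_1j·C_1j = (0.90)(0.341125) + (0.00)(0.129375) + (-0.15)(0.171875) + (-0.40)(0.216375) = 0.19468125
(I − A)⁻¹ = adj(I−A) / det(I−A) ≈
  [   1.7522     0.9111     1.1339     1.2045]
  [   0.6645     2.2363     0.9650     1.1384]
  [   0.8829     1.5217     2.3449     1.2225]
  [   1.1114     1.4793     1.6720     2.2518]
Δx = (I − A)⁻¹ Δd with Δd having +25 in the Grain component and 0 elsewhere.
So Δx_A = L_AG · (+25), where L_AG = adj(I−A)_AG / det(I−A) = 0.177375 / 0.19468125.
Δx_A = 0.177375 × (+25) / 0.19468125 = 4.434375 / 0.19468125 ≈ 22.78.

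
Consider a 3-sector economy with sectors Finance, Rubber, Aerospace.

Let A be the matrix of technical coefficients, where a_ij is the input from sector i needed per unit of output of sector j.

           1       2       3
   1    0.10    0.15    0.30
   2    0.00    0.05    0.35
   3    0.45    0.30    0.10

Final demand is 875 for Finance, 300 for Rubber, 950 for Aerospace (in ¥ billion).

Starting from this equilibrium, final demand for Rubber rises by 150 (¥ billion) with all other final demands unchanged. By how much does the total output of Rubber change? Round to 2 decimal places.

Δx_2 = 193.55

I − A =
  [   0.90    -0.15    -0.30]
  [   0.00     0.95    -0.35]
  [  -0.45    -0.30     0.90]
Cofactors of I−A, C_ij = (−1)^(i+j)·(minor ij) (rows/columns in the sector order above):
  C_11 = (0.95)(0.90) − (-0.35)(-0.30) = 0.7500
  C_12 = −[(0.00)(0.90) − (-0.35)(-0.45)] = 0.1575
  C_13 = (0.00)(-0.30) − (0.95)(-0.45) = 0.4275
  C_21 = −[(-0.15)(0.90) − (-0.30)(-0.30)] = 0.2250
  C_22 = (0.90)(0.90) − (-0.30)(-0.45) = 0.6750
  C_23 = −[(0.90)(-0.30) − (-0.15)(-0.45)] = 0.3375
  C_31 = (-0.15)(-0.35) − (-0.30)(0.95) = 0.3375
  C_32 = −[(0.90)(-0.35) − (-0.30)(0.00)] = 0.3150
  C_33 = (0.90)(0.95) − (-0.15)(0.00) = 0.8550
det(I−A) = Σ_j (I−A)_1j·C_1j = (0.90)(0.7500) + (-0.15)(0.1575) + (-0.30)(0.4275) = 0.523125
adj(I−A) = Cᵀ =
  [ 0.7500   0.2250   0.3375]
  [ 0.1575   0.6750   0.3150]
  [ 0.4275   0.3375   0.8550]
(I − A)⁻¹ = adj(I−A) / det(I−A) ≈
  [   1.4337     0.4301     0.6452]
  [   0.3011     1.2903     0.6022]
  [   0.8172     0.6452     1.6344]
Δx = (I − A)⁻¹ Δd with Δd having +150 in the Rubber component and 0 elsewhere.
So Δx_2 = L_22 · (+150), where L_22 = adj(I−A)_22 / det(I−A) = 0.6750 / 0.523125.
Δx_2 = 0.6750 × (+150) / 0.523125 = 101.25 / 0.523125 ≈ 193.55.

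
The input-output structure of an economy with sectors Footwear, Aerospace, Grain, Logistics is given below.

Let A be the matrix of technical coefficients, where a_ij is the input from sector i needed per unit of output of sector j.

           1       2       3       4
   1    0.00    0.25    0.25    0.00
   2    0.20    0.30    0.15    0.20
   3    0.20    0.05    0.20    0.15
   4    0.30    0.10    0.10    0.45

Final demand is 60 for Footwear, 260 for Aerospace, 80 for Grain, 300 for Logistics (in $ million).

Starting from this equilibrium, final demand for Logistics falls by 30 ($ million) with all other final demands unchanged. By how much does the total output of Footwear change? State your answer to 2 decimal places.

Δx_1 = -10.88

I − A =
  [   1.00    -0.25    -0.25     0.00]
  [  -0.20     0.70    -0.15    -0.20]
  [  -0.20    -0.05     0.80    -0.15]
  [  -0.30    -0.10    -0.10     0.55]
Compute the cofactors C_ij = (−1)^(i+j)·(3×3 minor ij) of I−A; the adjugate is their transpose:
adj(I−A) = Cᵀ =
  [ 0.274125   0.116875   0.116875   0.074375]
  [ 0.160250   0.386250   0.145000   0.180000]
  [ 0.116000   0.081250   0.322500   0.117500]
  [ 0.199750   0.148750   0.148750   0.467500]
det(I−A) = Σ_j (I−A)_1j·C_1j = (1.00)(0.274125) + (-0.25)(0.160250) + (-0.25)(0.116000) + (0.00)(0.199750) = 0.2050625
(I − A)⁻¹ = adj(I−A) / det(I−A) ≈
  [   1.3368     0.5699     0.5699     0.3627]
  [   0.7815     1.8836     0.7071     0.8778]
  [   0.5657     0.3962     1.5727     0.5730]
  [   0.9741     0.7254     0.7254     2.2798]
Δx = (I − A)⁻¹ Δd with Δd having -30 in the Logistics component and 0 elsewhere.
So Δx_1 = L_14 · (-30), where L_14 = adj(I−A)_14 / det(I−A) = 0.074375 / 0.2050625.
Δx_1 = 0.074375 × (-30) / 0.2050625 = -2.23125 / 0.2050625 ≈ -10.88.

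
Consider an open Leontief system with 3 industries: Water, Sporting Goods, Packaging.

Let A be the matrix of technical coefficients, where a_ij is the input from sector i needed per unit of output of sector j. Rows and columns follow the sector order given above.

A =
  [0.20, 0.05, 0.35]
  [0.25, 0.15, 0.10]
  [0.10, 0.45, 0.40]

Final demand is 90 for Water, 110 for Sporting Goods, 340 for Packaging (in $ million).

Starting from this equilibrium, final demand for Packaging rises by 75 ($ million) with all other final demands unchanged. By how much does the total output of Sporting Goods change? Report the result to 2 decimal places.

Δx_2 = 42.60

I − A =
  [   0.80    -0.05    -0.35]
  [  -0.25     0.85    -0.10]
  [  -0.10    -0.45     0.60]
Cofactors of I−A, C_ij = (−1)^(i+j)·(minor ij) (rows/columns in the sector order above):
  C_11 = (0.85)(0.60) − (-0.10)(-0.45) = 0.4650
  C_12 = −[(-0.25)(0.60) − (-0.10)(-0.10)] = 0.1600
  C_13 = (-0.25)(-0.45) − (0.85)(-0.10) = 0.1975
  C_21 = −[(-0.05)(0.60) − (-0.35)(-0.45)] = 0.1875
  C_22 = (0.80)(0.60) − (-0.35)(-0.10) = 0.4450
  C_23 = −[(0.80)(-0.45) − (-0.05)(-0.10)] = 0.3650
  C_31 = (-0.05)(-0.10) − (-0.35)(0.85) = 0.3025
  C_32 = −[(0.80)(-0.10) − (-0.35)(-0.25)] = 0.1675
  C_33 = (0.80)(0.85) − (-0.05)(-0.25) = 0.6675
det(I−A) = Σ_j (I−A)_1j·C_1j = (0.80)(0.4650) + (-0.05)(0.1600) + (-0.35)(0.1975) = 0.294875
adj(I−A) = Cᵀ =
  [ 0.4650   0.1875   0.3025]
  [ 0.1600   0.4450   0.1675]
  [ 0.1975   0.3650   0.6675]
(I − A)⁻¹ = adj(I−A) / det(I−A) ≈
  [   1.5769     0.6359     1.0259]
  [   0.5426     1.5091     0.5680]
  [   0.6698     1.2378     2.2637]
Δx = (I − A)⁻¹ Δd with Δd having +75 in the Packaging component and 0 elsewhere.
So Δx_2 = L_23 · (+75), where L_23 = adj(I−A)_23 / det(I−A) = 0.1675 / 0.294875.
Δx_2 = 0.1675 × (+75) / 0.294875 = 12.5625 / 0.294875 ≈ 42.60.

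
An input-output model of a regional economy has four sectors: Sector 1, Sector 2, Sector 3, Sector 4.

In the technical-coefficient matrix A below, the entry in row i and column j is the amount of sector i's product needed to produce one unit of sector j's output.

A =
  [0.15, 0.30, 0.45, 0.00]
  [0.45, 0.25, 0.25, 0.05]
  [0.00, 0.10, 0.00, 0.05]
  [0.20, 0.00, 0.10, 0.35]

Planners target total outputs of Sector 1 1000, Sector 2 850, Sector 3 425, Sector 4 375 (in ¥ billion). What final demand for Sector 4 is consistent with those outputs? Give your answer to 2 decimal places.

d_4 = 1.25

I − A =
  [   0.85    -0.30    -0.45     0.00]
  [  -0.45     0.75    -0.25    -0.05]
  [   0.00    -0.10     1.00    -0.05]
  [  -0.20     0.00    -0.10     0.65]
d = (I − A) x:
  d_1 = (+0.85)·1000 + (-0.30)·850 + (-0.45)·425 + (+0.00)·375 = 403.75
  d_2 = (-0.45)·1000 + (+0.75)·850 + (-0.25)·425 + (-0.05)·375 = 62.50
  d_3 = (+0.00)·1000 + (-0.10)·850 + (+1.00)·425 + (-0.05)·375 = 321.25
  d_4 = (-0.20)·1000 + (+0.00)·850 + (-0.10)·425 + (+0.65)·375 = 1.25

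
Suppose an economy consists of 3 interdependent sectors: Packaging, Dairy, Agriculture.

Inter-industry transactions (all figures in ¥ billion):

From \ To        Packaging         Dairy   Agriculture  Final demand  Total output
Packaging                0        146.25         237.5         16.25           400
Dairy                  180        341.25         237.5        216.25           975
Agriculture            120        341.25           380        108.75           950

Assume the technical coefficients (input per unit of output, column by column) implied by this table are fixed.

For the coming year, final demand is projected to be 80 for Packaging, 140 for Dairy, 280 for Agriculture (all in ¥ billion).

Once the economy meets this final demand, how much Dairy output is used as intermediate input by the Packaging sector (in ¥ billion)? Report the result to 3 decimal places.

z_DP = 290.684

Technical coefficients a_ij = z_ij / X_j:
  a_PP = 0/400 = 0.00, a_DP = 180/400 = 0.45, a_AP = 120/400 = 0.30
  a_PD = 146.25/975 = 0.15, a_DD = 341.25/975 = 0.35, a_AD = 341.25/975 = 0.35
  a_PA = 237.5/950 = 0.25, a_DA = 237.5/950 = 0.25, a_AA = 380/950 = 0.40
I − A =
  [   1.00    -0.15    -0.25]
  [  -0.45     0.65    -0.25]
  [  -0.30    -0.35     0.60]
Cofactors of I−A, C_ij = (−1)^(i+j)·(minor ij) (rows/columns in the sector order above):
  C_11 = (0.65)(0.60) − (-0.25)(-0.35) = 0.3025
  C_12 = −[(-0.45)(0.60) − (-0.25)(-0.30)] = 0.3450
  C_13 = (-0.45)(-0.35) − (0.65)(-0.30) = 0.3525
  C_21 = −[(-0.15)(0.60) − (-0.25)(-0.35)] = 0.1775
  C_22 = (1.00)(0.60) − (-0.25)(-0.30) = 0.5250
  C_23 = −[(1.00)(-0.35) − (-0.15)(-0.30)] = 0.3950
  C_31 = (-0.15)(-0.25) − (-0.25)(0.65) = 0.2000
  C_32 = −[(1.00)(-0.25) − (-0.25)(-0.45)] = 0.3625
  C_33 = (1.00)(0.65) − (-0.15)(-0.45) = 0.5825
det(I−A) = Σ_j (I−A)_1j·C_1j = (1.00)(0.3025) + (-0.15)(0.3450) + (-0.25)(0.3525) = 0.162625
adj(I−A) = Cᵀ =
  [ 0.3025   0.1775   0.2000]
  [ 0.3450   0.5250   0.3625]
  [ 0.3525   0.3950   0.5825]
(I − A)⁻¹ = adj(I−A) / det(I−A) ≈
  [   1.8601     1.0915     1.2298]
  [   2.1214     3.2283     2.2291]
  [   2.1676     2.4289     3.5819]
First solve x = (I − A)⁻¹ d = adj(I−A)·d / det(I−A); in particular x_P = (0.3025·80 + 0.1775·140 + 0.2000·280) / 0.162625 = 105.05 / 0.162625 ≈ 645.96464.
Intermediate flow from D to P: z_DP = a_DP · x_P = 0.45 × 105.05 / 0.162625 = 47.2725 / 0.162625 ≈ 290.684.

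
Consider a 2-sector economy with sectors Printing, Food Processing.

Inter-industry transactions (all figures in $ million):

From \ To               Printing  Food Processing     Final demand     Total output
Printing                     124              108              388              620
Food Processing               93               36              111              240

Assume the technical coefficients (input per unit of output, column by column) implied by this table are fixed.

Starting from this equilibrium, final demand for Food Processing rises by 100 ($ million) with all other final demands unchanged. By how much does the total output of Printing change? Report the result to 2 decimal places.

Technical coefficients a_ij = z_ij / X_j:
  a_PP = 124/620 = 0.20, a_FP = 93/620 = 0.15
  a_PF = 108/240 = 0.45, a_FF = 36/240 = 0.15
I − A =
  [   0.80    -0.45]
  [  -0.15     0.85]
det(I−A) = (0.80)(0.85) − (-0.45)(-0.15) = 0.6125
adj(I−A) = [[0.85, 0.45], [0.15, 0.80]]
(I − A)⁻¹ = adj(I−A) / det(I−A) ≈
  [   1.3878     0.7347]
  [   0.2449     1.3061]
Δx = (I − A)⁻¹ Δd with Δd having +100 in the Food Processing component and 0 elsewhere.
So Δx_P = L_PF · (+100), where L_PF = adj(I−A)_PF / det(I−A) = 0.45 / 0.6125.
Δx_P = 0.45 × (+100) / 0.6125 = 45.00 / 0.6125 ≈ 73.47.

Δx_P = 73.47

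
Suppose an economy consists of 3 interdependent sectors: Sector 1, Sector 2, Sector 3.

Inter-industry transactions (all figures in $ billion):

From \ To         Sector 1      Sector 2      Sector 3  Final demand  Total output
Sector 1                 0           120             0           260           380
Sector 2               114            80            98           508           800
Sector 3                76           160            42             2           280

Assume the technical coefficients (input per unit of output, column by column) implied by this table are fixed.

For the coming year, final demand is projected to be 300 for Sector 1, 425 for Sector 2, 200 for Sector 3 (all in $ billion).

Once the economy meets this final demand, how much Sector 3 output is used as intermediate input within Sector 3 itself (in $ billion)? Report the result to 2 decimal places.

z_33 = 79.09

Technical coefficients a_ij = z_ij / X_j:
  a_11 = 0/380 = 0.00, a_21 = 114/380 = 0.30, a_31 = 76/380 = 0.20
  a_12 = 120/800 = 0.15, a_22 = 80/800 = 0.10, a_32 = 160/800 = 0.20
  a_13 = 0/280 = 0.00, a_23 = 98/280 = 0.35, a_33 = 42/280 = 0.15
I − A =
  [   1.00    -0.15     0.00]
  [  -0.30     0.90    -0.35]
  [  -0.20    -0.20     0.85]
Cofactors of I−A, C_ij = (−1)^(i+j)·(minor ij) (rows/columns in the sector order above):
  C_11 = (0.90)(0.85) − (-0.35)(-0.20) = 0.6950
  C_12 = −[(-0.30)(0.85) − (-0.35)(-0.20)] = 0.3250
  C_13 = (-0.30)(-0.20) − (0.90)(-0.20) = 0.2400
  C_21 = −[(-0.15)(0.85) − (0.00)(-0.20)] = 0.1275
  C_22 = (1.00)(0.85) − (0.00)(-0.20) = 0.8500
  C_23 = −[(1.00)(-0.20) − (-0.15)(-0.20)] = 0.2300
  C_31 = (-0.15)(-0.35) − (0.00)(0.90) = 0.0525
  C_32 = −[(1.00)(-0.35) − (0.00)(-0.30)] = 0.3500
  C_33 = (1.00)(0.90) − (-0.15)(-0.30) = 0.8550
det(I−A) = Σ_j (I−A)_1j·C_1j = (1.00)(0.6950) + (-0.15)(0.3250) + (0.00)(0.2400) = 0.64625
adj(I−A) = Cᵀ =
  [ 0.6950   0.1275   0.0525]
  [ 0.3250   0.8500   0.3500]
  [ 0.2400   0.2300   0.8550]
(I − A)⁻¹ = adj(I−A) / det(I−A) ≈
  [   1.0754     0.1973     0.0812]
  [   0.5029     1.3153     0.5416]
  [   0.3714     0.3559     1.3230]
First solve x = (I − A)⁻¹ d = adj(I−A)·d / det(I−A); in particular x_3 = (0.2400·300 + 0.2300·425 + 0.8550·200) / 0.64625 = 340.75 / 0.64625 ≈ 527.2727.
Intermediate flow from 3 to 3: z_33 = a_33 · x_3 = 0.15 × 340.75 / 0.64625 = 51.1125 / 0.64625 ≈ 79.09.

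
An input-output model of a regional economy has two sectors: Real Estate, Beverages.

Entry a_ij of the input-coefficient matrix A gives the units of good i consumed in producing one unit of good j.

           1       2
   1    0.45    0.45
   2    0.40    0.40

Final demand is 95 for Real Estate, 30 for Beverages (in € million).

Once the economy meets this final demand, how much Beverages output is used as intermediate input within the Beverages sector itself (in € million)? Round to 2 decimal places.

z_22 = 145.33

I − A =
  [   0.55    -0.45]
  [  -0.40     0.60]
det(I−A) = (0.55)(0.60) − (-0.45)(-0.40) = 0.1500
adj(I−A) = [[0.60, 0.45], [0.40, 0.55]]
(I − A)⁻¹ = adj(I−A) / det(I−A) ≈
  [   4.0000     3.0000]
  [   2.6667     3.6667]
First solve x = (I − A)⁻¹ d = adj(I−A)·d / det(I−A); in particular x_2 = (0.40·95 + 0.55·30) / 0.1500 = 54.50 / 0.1500 ≈ 363.3333.
Intermediate flow from 2 to 2: z_22 = a_22 · x_2 = 0.40 × 54.50 / 0.1500 = 21.80 / 0.1500 ≈ 145.33.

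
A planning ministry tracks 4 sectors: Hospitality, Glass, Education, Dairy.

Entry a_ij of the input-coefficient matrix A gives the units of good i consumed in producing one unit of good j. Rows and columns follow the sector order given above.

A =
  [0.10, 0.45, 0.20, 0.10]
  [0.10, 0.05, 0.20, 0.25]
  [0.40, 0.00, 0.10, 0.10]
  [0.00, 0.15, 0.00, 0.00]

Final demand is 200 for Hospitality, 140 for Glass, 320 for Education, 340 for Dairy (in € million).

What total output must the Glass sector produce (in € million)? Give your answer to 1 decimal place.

x_2 = 470.5

I − A =
  [   0.90    -0.45    -0.20    -0.10]
  [  -0.10     0.95    -0.20    -0.25]
  [  -0.40     0.00     0.90    -0.10]
  [   0.00    -0.15     0.00     1.00]
Compute the cofactors C_ij = (−1)^(i+j)·(3×3 minor ij) of I−A; the adjugate is their transpose:
adj(I−A) = Cᵀ =
  [ 0.81825   0.42150   0.27550   0.21475]
  [ 0.17000   0.73000   0.20000   0.21950]
  [ 0.36650   0.19950   0.77475   0.16400]
  [ 0.02550   0.10950   0.03000   0.61700]
det(I−A) = Σ_j (I−A)_1j·C_1j = (0.90)(0.81825) + (-0.45)(0.17000) + (-0.20)(0.36650) + (-0.10)(0.02550) = 0.584075
(I − A)⁻¹ = adj(I−A) / det(I−A) ≈
  [   1.4009     0.7217     0.4717     0.3677]
  [   0.2911     1.2498     0.3424     0.3758]
  [   0.6275     0.3416     1.3265     0.2808]
  [   0.0437     0.1875     0.0514     1.0564]
x = (I − A)⁻¹ d = adj(I−A)·d / det(I−A), with det(I−A) = 0.584075:
  x_1 = (0.81825·200 + 0.42150·140 + 0.27550·320 + 0.21475·340) / 0.584075 = 383.835 / 0.584075 ≈ 657.2
  x_2 = (0.17000·200 + 0.73000·140 + 0.20000·320 + 0.21950·340) / 0.584075 = 274.83 / 0.584075 ≈ 470.5
  x_3 = (0.36650·200 + 0.19950·140 + 0.77475·320 + 0.16400·340) / 0.584075 = 404.91 / 0.584075 ≈ 693.3
  x_4 = (0.02550·200 + 0.10950·140 + 0.03000·320 + 0.61700·340) / 0.584075 = 239.81 / 0.584075 ≈ 410.6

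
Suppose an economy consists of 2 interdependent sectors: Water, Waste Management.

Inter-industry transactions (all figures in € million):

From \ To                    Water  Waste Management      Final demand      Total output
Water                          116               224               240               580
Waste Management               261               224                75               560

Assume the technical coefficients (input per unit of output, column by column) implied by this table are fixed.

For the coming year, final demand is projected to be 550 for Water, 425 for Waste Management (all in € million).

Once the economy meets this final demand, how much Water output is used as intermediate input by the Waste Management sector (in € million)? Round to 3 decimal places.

Technical coefficients a_ij = z_ij / X_j:
  a_11 = 116/580 = 0.20, a_21 = 261/580 = 0.45
  a_12 = 224/560 = 0.40, a_22 = 224/560 = 0.40
I − A =
  [   0.80    -0.40]
  [  -0.45     0.60]
det(I−A) = (0.80)(0.60) − (-0.40)(-0.45) = 0.3000
adj(I−A) = [[0.60, 0.40], [0.45, 0.80]]
(I − A)⁻¹ = adj(I−A) / det(I−A) ≈
  [   2.0000     1.3333]
  [   1.5000     2.6667]
First solve x = (I − A)⁻¹ d = adj(I−A)·d / det(I−A); in particular x_2 = (0.45·550 + 0.80·425) / 0.3000 = 587.50 / 0.3000 ≈ 1958.33333.
Intermediate flow from 1 to 2: z_12 = a_12 · x_2 = 0.40 × 587.50 / 0.3000 = 235.00 / 0.3000 ≈ 783.333.

z_12 = 783.333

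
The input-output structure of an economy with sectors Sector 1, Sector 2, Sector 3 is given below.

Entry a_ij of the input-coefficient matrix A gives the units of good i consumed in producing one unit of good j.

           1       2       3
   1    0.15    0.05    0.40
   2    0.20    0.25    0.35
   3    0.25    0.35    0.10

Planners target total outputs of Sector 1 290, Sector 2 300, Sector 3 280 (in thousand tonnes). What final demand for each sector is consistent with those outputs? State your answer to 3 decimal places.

I − A =
  [   0.85    -0.05    -0.40]
  [  -0.20     0.75    -0.35]
  [  -0.25    -0.35     0.90]
d = (I − A) x:
  d_1 = (+0.85)·290 + (-0.05)·300 + (-0.40)·280 = 119.500
  d_2 = (-0.20)·290 + (+0.75)·300 + (-0.35)·280 = 69.000
  d_3 = (-0.25)·290 + (-0.35)·300 + (+0.90)·280 = 74.500

d_1 = 119.500, d_2 = 69.000, d_3 = 74.500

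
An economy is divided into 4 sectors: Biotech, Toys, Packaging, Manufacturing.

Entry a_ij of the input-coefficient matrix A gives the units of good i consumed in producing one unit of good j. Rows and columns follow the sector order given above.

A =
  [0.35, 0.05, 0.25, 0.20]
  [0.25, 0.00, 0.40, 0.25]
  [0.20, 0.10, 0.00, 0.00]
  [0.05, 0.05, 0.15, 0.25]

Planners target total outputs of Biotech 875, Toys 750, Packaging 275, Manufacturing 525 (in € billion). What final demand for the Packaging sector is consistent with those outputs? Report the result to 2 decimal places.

I − A =
  [   0.65    -0.05    -0.25    -0.20]
  [  -0.25     1.00    -0.40    -0.25]
  [  -0.20    -0.10     1.00     0.00]
  [  -0.05    -0.05    -0.15     0.75]
d = (I − A) x:
  d_B = (+0.65)·875 + (-0.05)·750 + (-0.25)·275 + (-0.20)·525 = 357.50
  d_T = (-0.25)·875 + (+1.00)·750 + (-0.40)·275 + (-0.25)·525 = 290.00
  d_P = (-0.20)·875 + (-0.10)·750 + (+1.00)·275 + (+0.00)·525 = 25.00
  d_M = (-0.05)·875 + (-0.05)·750 + (-0.15)·275 + (+0.75)·525 = 271.25

d_P = 25.00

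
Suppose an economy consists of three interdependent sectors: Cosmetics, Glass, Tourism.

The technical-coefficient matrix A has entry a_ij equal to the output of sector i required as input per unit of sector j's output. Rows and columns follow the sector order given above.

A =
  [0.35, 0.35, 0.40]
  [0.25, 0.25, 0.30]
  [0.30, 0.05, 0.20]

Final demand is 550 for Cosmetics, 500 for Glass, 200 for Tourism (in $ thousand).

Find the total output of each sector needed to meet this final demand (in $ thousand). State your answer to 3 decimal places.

I − A =
  [   0.65    -0.35    -0.40]
  [  -0.25     0.75    -0.30]
  [  -0.30    -0.05     0.80]
Cofactors of I−A, C_ij = (−1)^(i+j)·(minor ij) (rows/columns in the sector order above):
  C_11 = (0.75)(0.80) − (-0.30)(-0.05) = 0.5850
  C_12 = −[(-0.25)(0.80) − (-0.30)(-0.30)] = 0.2900
  C_13 = (-0.25)(-0.05) − (0.75)(-0.30) = 0.2375
  C_21 = −[(-0.35)(0.80) − (-0.40)(-0.05)] = 0.3000
  C_22 = (0.65)(0.80) − (-0.40)(-0.30) = 0.4000
  C_23 = −[(0.65)(-0.05) − (-0.35)(-0.30)] = 0.1375
  C_31 = (-0.35)(-0.30) − (-0.40)(0.75) = 0.4050
  C_32 = −[(0.65)(-0.30) − (-0.40)(-0.25)] = 0.2950
  C_33 = (0.65)(0.75) − (-0.35)(-0.25) = 0.4000
det(I−A) = Σ_j (I−A)_1j·C_1j = (0.65)(0.5850) + (-0.35)(0.2900) + (-0.40)(0.2375) = 0.18375
adj(I−A) = Cᵀ =
  [ 0.5850   0.3000   0.4050]
  [ 0.2900   0.4000   0.2950]
  [ 0.2375   0.1375   0.4000]
(I − A)⁻¹ = adj(I−A) / det(I−A) ≈
  [   3.1837     1.6327     2.2041]
  [   1.5782     2.1769     1.6054]
  [   1.2925     0.7483     2.1769]
x = (I − A)⁻¹ d = adj(I−A)·d / det(I−A), with det(I−A) = 0.18375:
  x_C = (0.5850·550 + 0.3000·500 + 0.4050·200) / 0.18375 = 552.75 / 0.18375 ≈ 3008.163
  x_G = (0.2900·550 + 0.4000·500 + 0.2950·200) / 0.18375 = 418.50 / 0.18375 ≈ 2277.551
  x_T = (0.2375·550 + 0.1375·500 + 0.4000·200) / 0.18375 = 279.375 / 0.18375 ≈ 1520.408

x_C = 3008.163, x_G = 2277.551, x_T = 1520.408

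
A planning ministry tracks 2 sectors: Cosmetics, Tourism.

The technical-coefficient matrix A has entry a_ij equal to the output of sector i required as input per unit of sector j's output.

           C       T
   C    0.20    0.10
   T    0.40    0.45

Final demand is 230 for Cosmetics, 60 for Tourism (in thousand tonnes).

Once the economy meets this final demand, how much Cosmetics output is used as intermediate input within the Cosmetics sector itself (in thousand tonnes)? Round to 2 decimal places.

I − A =
  [   0.80    -0.10]
  [  -0.40     0.55]
det(I−A) = (0.80)(0.55) − (-0.10)(-0.40) = 0.4000
adj(I−A) = [[0.55, 0.10], [0.40, 0.80]]
(I − A)⁻¹ = adj(I−A) / det(I−A) ≈
  [   1.3750     0.2500]
  [   1.0000     2.0000]
First solve x = (I − A)⁻¹ d = adj(I−A)·d / det(I−A); in particular x_C = (0.55·230 + 0.10·60) / 0.4000 = 132.50 / 0.4000 = 331.2500.
Intermediate flow from C to C: z_CC = a_CC · x_C = 0.20 × 132.50 / 0.4000 = 26.50 / 0.4000 = 66.25.

z_CC = 66.25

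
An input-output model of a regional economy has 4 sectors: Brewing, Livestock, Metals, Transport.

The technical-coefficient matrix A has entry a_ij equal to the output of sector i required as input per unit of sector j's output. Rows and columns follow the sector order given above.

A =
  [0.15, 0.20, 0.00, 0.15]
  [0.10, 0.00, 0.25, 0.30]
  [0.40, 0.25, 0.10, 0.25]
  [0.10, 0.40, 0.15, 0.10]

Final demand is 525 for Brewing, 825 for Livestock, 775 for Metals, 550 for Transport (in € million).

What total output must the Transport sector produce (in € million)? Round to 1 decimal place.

I − A =
  [   0.85    -0.20     0.00    -0.15]
  [  -0.10     1.00    -0.25    -0.30]
  [  -0.40    -0.25     0.90    -0.25]
  [  -0.10    -0.40    -0.15     0.90]
Compute the cofactors C_ij = (−1)^(i+j)·(3×3 minor ij) of I−A; the adjugate is their transpose:
adj(I−A) = Cᵀ =
  [ 0.572000   0.214125   0.091500   0.192125]
  [ 0.218500   0.634125   0.228000   0.311125]
  [ 0.377000   0.373500   0.618000   0.359000]
  [ 0.223500   0.367875   0.214500   0.673875]
det(I−A) = Σ_j (I−A)_1j·C_1j = (0.85)(0.572000) + (-0.20)(0.218500) + (0.00)(0.377000) + (-0.15)(0.223500) = 0.408975
(I − A)⁻¹ = adj(I−A) / det(I−A) ≈
  [   1.3986     0.5236     0.2237     0.4698]
  [   0.5343     1.5505     0.5575     0.7607]
  [   0.9218     0.9133     1.5111     0.8778]
  [   0.5465     0.8995     0.5245     1.6477]
x = (I − A)⁻¹ d = adj(I−A)·d / det(I−A), with det(I−A) = 0.408975:
  x_B = (0.572000·525 + 0.214125·825 + 0.091500·775 + 0.192125·550) / 0.408975 = 653.534375 / 0.408975 ≈ 1598.0
  x_L = (0.218500·525 + 0.634125·825 + 0.228000·775 + 0.311125·550) / 0.408975 = 985.684375 / 0.408975 ≈ 2410.1
  x_M = (0.377000·525 + 0.373500·825 + 0.618000·775 + 0.359000·550) / 0.408975 = 1182.4625 / 0.408975 ≈ 2891.3
  x_T = (0.223500·525 + 0.367875·825 + 0.214500·775 + 0.673875·550) / 0.408975 = 957.703125 / 0.408975 ≈ 2341.7

x_T = 2341.7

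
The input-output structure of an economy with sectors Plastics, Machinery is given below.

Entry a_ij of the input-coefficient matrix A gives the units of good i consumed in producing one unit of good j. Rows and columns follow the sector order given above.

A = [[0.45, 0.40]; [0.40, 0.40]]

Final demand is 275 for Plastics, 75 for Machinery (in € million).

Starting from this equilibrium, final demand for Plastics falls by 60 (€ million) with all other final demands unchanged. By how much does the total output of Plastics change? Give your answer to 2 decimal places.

I − A =
  [   0.55    -0.40]
  [  -0.40     0.60]
det(I−A) = (0.55)(0.60) − (-0.40)(-0.40) = 0.1700
adj(I−A) = [[0.60, 0.40], [0.40, 0.55]]
(I − A)⁻¹ = adj(I−A) / det(I−A) ≈
  [   3.5294     2.3529]
  [   2.3529     3.2353]
Δx = (I − A)⁻¹ Δd with Δd having -60 in the Plastics component and 0 elsewhere.
So Δx_1 = L_11 · (-60), where L_11 = adj(I−A)_11 / det(I−A) = 0.60 / 0.1700.
Δx_1 = 0.60 × (-60) / 0.1700 = -36.00 / 0.1700 ≈ -211.76.

Δx_1 = -211.76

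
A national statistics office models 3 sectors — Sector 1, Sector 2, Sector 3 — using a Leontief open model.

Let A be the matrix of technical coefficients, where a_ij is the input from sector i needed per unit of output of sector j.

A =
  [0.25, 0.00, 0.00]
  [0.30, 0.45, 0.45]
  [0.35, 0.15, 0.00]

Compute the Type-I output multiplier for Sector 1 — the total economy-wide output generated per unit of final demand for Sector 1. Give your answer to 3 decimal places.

m_1 = 3.254

I − A =
  [   0.75     0.00     0.00]
  [  -0.30     0.55    -0.45]
  [  -0.35    -0.15     1.00]
Cofactors of I−A, C_ij = (−1)^(i+j)·(minor ij) (rows/columns in the sector order above):
  C_11 = (0.55)(1.00) − (-0.45)(-0.15) = 0.4825
  C_12 = −[(-0.30)(1.00) − (-0.45)(-0.35)] = 0.4575
  C_13 = (-0.30)(-0.15) − (0.55)(-0.35) = 0.2375
  C_21 = −[(0.00)(1.00) − (0.00)(-0.15)] = 0.0000
  C_22 = (0.75)(1.00) − (0.00)(-0.35) = 0.7500
  C_23 = −[(0.75)(-0.15) − (0.00)(-0.35)] = 0.1125
  C_31 = (0.00)(-0.45) − (0.00)(0.55) = 0.0000
  C_32 = −[(0.75)(-0.45) − (0.00)(-0.30)] = 0.3375
  C_33 = (0.75)(0.55) − (0.00)(-0.30) = 0.4125
det(I−A) = Σ_j (I−A)_1j·C_1j = (0.75)(0.4825) + (0.00)(0.4575) + (0.00)(0.2375) = 0.361875
adj(I−A) = Cᵀ =
  [ 0.4825   0.0000   0.0000]
  [ 0.4575   0.7500   0.3375]
  [ 0.2375   0.1125   0.4125]
(I − A)⁻¹ = adj(I−A) / det(I−A) ≈
  [   1.3333     0.0000     0.0000]
  [   1.2642     2.0725     0.9326]
  [   0.6563     0.3109     1.1399]
The output multiplier for sector j is the column-j sum of the Leontief inverse (I − A)⁻¹ = adj(I−A) / det(I−A).
Column 1 of adj(I−A): (0.4825, 0.4575, 0.2375); det(I−A) = 0.361875.
m_1 = (0.4825 + 0.4575 + 0.2375) / 0.361875 = 1.1775 / 0.361875 ≈ 3.254.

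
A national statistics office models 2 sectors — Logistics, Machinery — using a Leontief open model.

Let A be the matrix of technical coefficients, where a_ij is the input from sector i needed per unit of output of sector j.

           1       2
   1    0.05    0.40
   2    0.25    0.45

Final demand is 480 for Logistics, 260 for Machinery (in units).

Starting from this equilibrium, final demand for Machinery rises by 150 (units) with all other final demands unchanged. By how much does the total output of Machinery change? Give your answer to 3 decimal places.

Δx_2 = 337.278

I − A =
  [   0.95    -0.40]
  [  -0.25     0.55]
det(I−A) = (0.95)(0.55) − (-0.40)(-0.25) = 0.4225
adj(I−A) = [[0.55, 0.40], [0.25, 0.95]]
(I − A)⁻¹ = adj(I−A) / det(I−A) ≈
  [   1.3018     0.9467]
  [   0.5917     2.2485]
Δx = (I − A)⁻¹ Δd with Δd having +150 in the Machinery component and 0 elsewhere.
So Δx_2 = L_22 · (+150), where L_22 = adj(I−A)_22 / det(I−A) = 0.95 / 0.4225.
Δx_2 = 0.95 × (+150) / 0.4225 = 142.50 / 0.4225 ≈ 337.278.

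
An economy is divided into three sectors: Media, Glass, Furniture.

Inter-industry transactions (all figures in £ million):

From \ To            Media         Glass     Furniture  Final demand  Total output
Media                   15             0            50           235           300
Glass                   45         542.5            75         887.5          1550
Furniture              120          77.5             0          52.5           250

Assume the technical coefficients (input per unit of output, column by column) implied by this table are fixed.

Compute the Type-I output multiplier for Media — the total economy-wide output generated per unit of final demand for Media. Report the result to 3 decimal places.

m_M = 2.133

Technical coefficients a_ij = z_ij / X_j:
  a_MM = 15/300 = 0.05, a_GM = 45/300 = 0.15, a_FM = 120/300 = 0.40
  a_MG = 0/1550 = 0.00, a_GG = 542.5/1550 = 0.35, a_FG = 77.5/1550 = 0.05
  a_MF = 50/250 = 0.20, a_GF = 75/250 = 0.30, a_FF = 0/250 = 0.00
I − A =
  [   0.95     0.00    -0.20]
  [  -0.15     0.65    -0.30]
  [  -0.40    -0.05     1.00]
Cofactors of I−A, C_ij = (−1)^(i+j)·(minor ij) (rows/columns in the sector order above):
  C_11 = (0.65)(1.00) − (-0.30)(-0.05) = 0.6350
  C_12 = −[(-0.15)(1.00) − (-0.30)(-0.40)] = 0.2700
  C_13 = (-0.15)(-0.05) − (0.65)(-0.40) = 0.2675
  C_21 = −[(0.00)(1.00) − (-0.20)(-0.05)] = 0.0100
  C_22 = (0.95)(1.00) − (-0.20)(-0.40) = 0.8700
  C_23 = −[(0.95)(-0.05) − (0.00)(-0.40)] = 0.0475
  C_31 = (0.00)(-0.30) − (-0.20)(0.65) = 0.1300
  C_32 = −[(0.95)(-0.30) − (-0.20)(-0.15)] = 0.3150
  C_33 = (0.95)(0.65) − (0.00)(-0.15) = 0.6175
det(I−A) = Σ_j (I−A)_1j·C_1j = (0.95)(0.6350) + (0.00)(0.2700) + (-0.20)(0.2675) = 0.54975
adj(I−A) = Cᵀ =
  [ 0.6350   0.0100   0.1300]
  [ 0.2700   0.8700   0.3150]
  [ 0.2675   0.0475   0.6175]
(I − A)⁻¹ = adj(I−A) / det(I−A) ≈
  [   1.1551     0.0182     0.2365]
  [   0.4911     1.5825     0.5730]
  [   0.4866     0.0864     1.1232]
The output multiplier for sector j is the column-j sum of the Leontief inverse (I − A)⁻¹ = adj(I−A) / det(I−A).
Column M of adj(I−A): (0.6350, 0.2700, 0.2675); det(I−A) = 0.54975.
m_M = (0.6350 + 0.2700 + 0.2675) / 0.54975 = 1.1725 / 0.54975 ≈ 2.133.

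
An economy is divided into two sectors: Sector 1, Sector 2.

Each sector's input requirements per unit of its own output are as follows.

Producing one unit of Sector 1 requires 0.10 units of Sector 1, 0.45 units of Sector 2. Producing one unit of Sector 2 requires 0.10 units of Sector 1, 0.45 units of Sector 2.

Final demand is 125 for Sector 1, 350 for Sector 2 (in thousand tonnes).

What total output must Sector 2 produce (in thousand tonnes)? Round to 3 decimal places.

x_2 = 825.000

I − A =
  [   0.90    -0.10]
  [  -0.45     0.55]
det(I−A) = (0.90)(0.55) − (-0.10)(-0.45) = 0.4500
adj(I−A) = [[0.55, 0.10], [0.45, 0.90]]
(I − A)⁻¹ = adj(I−A) / det(I−A) ≈
  [   1.2222     0.2222]
  [   1.0000     2.0000]
x = (I − A)⁻¹ d = adj(I−A)·d / det(I−A), with det(I−A) = 0.4500:
  x_1 = (0.55·125 + 0.10·350) / 0.4500 = 103.75 / 0.4500 ≈ 230.556
  x_2 = (0.45·125 + 0.90·350) / 0.4500 = 371.25 / 0.4500 = 825.000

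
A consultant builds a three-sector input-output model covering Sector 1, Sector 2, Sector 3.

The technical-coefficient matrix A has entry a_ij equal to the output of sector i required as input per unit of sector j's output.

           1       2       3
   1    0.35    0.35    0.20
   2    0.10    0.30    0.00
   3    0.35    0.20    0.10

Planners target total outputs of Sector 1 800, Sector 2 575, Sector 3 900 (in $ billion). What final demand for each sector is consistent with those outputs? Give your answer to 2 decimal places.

d_1 = 138.75, d_2 = 322.50, d_3 = 415.00

I − A =
  [   0.65    -0.35    -0.20]
  [  -0.10     0.70     0.00]
  [  -0.35    -0.20     0.90]
d = (I − A) x:
  d_1 = (+0.65)·800 + (-0.35)·575 + (-0.20)·900 = 138.75
  d_2 = (-0.10)·800 + (+0.70)·575 + (+0.00)·900 = 322.50
  d_3 = (-0.35)·800 + (-0.20)·575 + (+0.90)·900 = 415.00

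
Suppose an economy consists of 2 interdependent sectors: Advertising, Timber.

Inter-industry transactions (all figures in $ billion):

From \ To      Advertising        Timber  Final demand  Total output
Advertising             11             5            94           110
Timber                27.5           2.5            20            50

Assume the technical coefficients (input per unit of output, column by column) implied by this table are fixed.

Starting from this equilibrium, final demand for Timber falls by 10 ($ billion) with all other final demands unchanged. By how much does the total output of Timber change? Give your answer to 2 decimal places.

Technical coefficients a_ij = z_ij / X_j:
  a_11 = 11/110 = 0.10, a_21 = 27.5/110 = 0.25
  a_12 = 5/50 = 0.10, a_22 = 2.5/50 = 0.05
I − A =
  [   0.90    -0.10]
  [  -0.25     0.95]
det(I−A) = (0.90)(0.95) − (-0.10)(-0.25) = 0.8300
adj(I−A) = [[0.95, 0.10], [0.25, 0.90]]
(I − A)⁻¹ = adj(I−A) / det(I−A) ≈
  [   1.1446     0.1205]
  [   0.3012     1.0843]
Δx = (I − A)⁻¹ Δd with Δd having -10 in the Timber component and 0 elsewhere.
So Δx_2 = L_22 · (-10), where L_22 = adj(I−A)_22 / det(I−A) = 0.90 / 0.8300.
Δx_2 = 0.90 × (-10) / 0.8300 = -9.00 / 0.8300 ≈ -10.84.

Δx_2 = -10.84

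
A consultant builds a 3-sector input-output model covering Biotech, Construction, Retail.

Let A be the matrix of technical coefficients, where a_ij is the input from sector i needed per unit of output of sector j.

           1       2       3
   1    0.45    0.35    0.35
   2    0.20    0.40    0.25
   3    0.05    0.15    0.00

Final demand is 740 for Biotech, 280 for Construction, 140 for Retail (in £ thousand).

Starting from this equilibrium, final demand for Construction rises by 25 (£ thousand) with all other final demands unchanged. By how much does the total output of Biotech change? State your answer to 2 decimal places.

Δx_1 = 47.02

I − A =
  [   0.55    -0.35    -0.35]
  [  -0.20     0.60    -0.25]
  [  -0.05    -0.15     1.00]
Cofactors of I−A, C_ij = (−1)^(i+j)·(minor ij) (rows/columns in the sector order above):
  C_11 = (0.60)(1.00) − (-0.25)(-0.15) = 0.5625
  C_12 = −[(-0.20)(1.00) − (-0.25)(-0.05)] = 0.2125
  C_13 = (-0.20)(-0.15) − (0.60)(-0.05) = 0.0600
  C_21 = −[(-0.35)(1.00) − (-0.35)(-0.15)] = 0.4025
  C_22 = (0.55)(1.00) − (-0.35)(-0.05) = 0.5325
  C_23 = −[(0.55)(-0.15) − (-0.35)(-0.05)] = 0.1000
  C_31 = (-0.35)(-0.25) − (-0.35)(0.60) = 0.2975
  C_32 = −[(0.55)(-0.25) − (-0.35)(-0.20)] = 0.2075
  C_33 = (0.55)(0.60) − (-0.35)(-0.20) = 0.2600
det(I−A) = Σ_j (I−A)_1j·C_1j = (0.55)(0.5625) + (-0.35)(0.2125) + (-0.35)(0.0600) = 0.2140
adj(I−A) = Cᵀ =
  [ 0.5625   0.4025   0.2975]
  [ 0.2125   0.5325   0.2075]
  [ 0.0600   0.1000   0.2600]
(I − A)⁻¹ = adj(I−A) / det(I−A) ≈
  [   2.6285     1.8808     1.3902]
  [   0.9930     2.4883     0.9696]
  [   0.2804     0.4673     1.2150]
Δx = (I − A)⁻¹ Δd with Δd having +25 in the Construction component and 0 elsewhere.
So Δx_1 = L_12 · (+25), where L_12 = adj(I−A)_12 / det(I−A) = 0.4025 / 0.2140.
Δx_1 = 0.4025 × (+25) / 0.2140 = 10.0625 / 0.2140 ≈ 47.02.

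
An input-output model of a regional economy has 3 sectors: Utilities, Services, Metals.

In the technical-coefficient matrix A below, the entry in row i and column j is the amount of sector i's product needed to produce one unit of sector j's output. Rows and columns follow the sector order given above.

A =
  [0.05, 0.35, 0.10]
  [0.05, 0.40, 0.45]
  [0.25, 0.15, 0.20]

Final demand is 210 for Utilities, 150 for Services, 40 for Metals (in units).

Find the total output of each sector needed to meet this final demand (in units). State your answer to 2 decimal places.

I − A =
  [   0.95    -0.35    -0.10]
  [  -0.05     0.60    -0.45]
  [  -0.25    -0.15     0.80]
Cofactors of I−A, C_ij = (−1)^(i+j)·(minor ij) (rows/columns in the sector order above):
  C_11 = (0.60)(0.80) − (-0.45)(-0.15) = 0.4125
  C_12 = −[(-0.05)(0.80) − (-0.45)(-0.25)] = 0.1525
  C_13 = (-0.05)(-0.15) − (0.60)(-0.25) = 0.1575
  C_21 = −[(-0.35)(0.80) − (-0.10)(-0.15)] = 0.2950
  C_22 = (0.95)(0.80) − (-0.10)(-0.25) = 0.7350
  C_23 = −[(0.95)(-0.15) − (-0.35)(-0.25)] = 0.2300
  C_31 = (-0.35)(-0.45) − (-0.10)(0.60) = 0.2175
  C_32 = −[(0.95)(-0.45) − (-0.10)(-0.05)] = 0.4325
  C_33 = (0.95)(0.60) − (-0.35)(-0.05) = 0.5525
det(I−A) = Σ_j (I−A)_1j·C_1j = (0.95)(0.4125) + (-0.35)(0.1525) + (-0.10)(0.1575) = 0.32275
adj(I−A) = Cᵀ =
  [ 0.4125   0.2950   0.2175]
  [ 0.1525   0.7350   0.4325]
  [ 0.1575   0.2300   0.5525]
(I − A)⁻¹ = adj(I−A) / det(I−A) ≈
  [   1.2781     0.9140     0.6739]
  [   0.4725     2.2773     1.3400]
  [   0.4880     0.7126     1.7119]
x = (I − A)⁻¹ d = adj(I−A)·d / det(I−A), with det(I−A) = 0.32275:
  x_1 = (0.4125·210 + 0.2950·150 + 0.2175·40) / 0.32275 = 139.575 / 0.32275 ≈ 432.46
  x_2 = (0.1525·210 + 0.7350·150 + 0.4325·40) / 0.32275 = 159.575 / 0.32275 ≈ 494.42
  x_3 = (0.1575·210 + 0.2300·150 + 0.5525·40) / 0.32275 = 89.675 / 0.32275 ≈ 277.85

x_1 = 432.46, x_2 = 494.42, x_3 = 277.85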